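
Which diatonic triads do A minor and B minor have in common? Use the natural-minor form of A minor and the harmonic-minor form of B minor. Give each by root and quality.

Em, G

Triads in A minor (natural minor): Am (i), Bdim (ii°), C (III), Dm (iv), Em (v), F (VI), G (VII).
Triads in B minor (harmonic minor): Bm (i), C#dim (ii°), Daug (III+), Em (iv), F# (V), G (VI), A#dim (vii°).
Shared triads with their functions: Em (v in A minor, iv in B minor); G (VII in A minor, VI in B minor).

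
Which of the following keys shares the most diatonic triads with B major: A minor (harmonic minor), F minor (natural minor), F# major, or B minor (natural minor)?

F# major

Triads of B major: B major (I), C# minor (ii), D# minor (iii), E major (IV), F# major (V), G# minor (vi), A# diminished (vii°).
A minor (harmonic minor) shares 1: E.
F minor (natural minor) shares 0: none.
F# major shares 4: B, D#m, F#, G#m.
B minor (natural minor) shares 0: none.
The most common triads (4) are shared with F# major.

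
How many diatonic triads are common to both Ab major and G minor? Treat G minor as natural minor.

Diatonic triads of Ab major: Ab major (I), Bb minor (ii), C minor (iii), Db major (IV), Eb major (V), F minor (vi), G diminished (vii°).
Diatonic triads of G minor (natural minor): G minor (i), A diminished (ii°), Bb major (III), C minor (iv), D minor (v), Eb major (VI), F major (VII).
Matching root and quality in both lists: C minor, Eb major.
That gives 2 common triads.

2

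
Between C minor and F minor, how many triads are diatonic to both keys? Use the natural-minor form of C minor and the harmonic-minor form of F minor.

1

Diatonic triads of C minor (natural minor): C minor (i), D diminished (ii°), Eb major (III), F minor (iv), G minor (v), Ab major (VI), Bb major (VII).
Diatonic triads of F minor (harmonic minor): F minor (i), G diminished (ii°), Ab augmented (III+), Bb minor (iv), C major (V), Db major (VI), E diminished (vii°).
Matching root and quality in both lists: F minor.
That gives 1 common triad.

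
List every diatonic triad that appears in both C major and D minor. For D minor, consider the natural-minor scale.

Triads in C major: C major (I), D minor (ii), E minor (iii), F major (IV), G major (V), A minor (vi), B diminished (vii°).
Triads in D minor (natural minor): D minor (i), E diminished (ii°), F major (III), G minor (iv), A minor (v), Bb major (VI), C major (VII).
Shared triads with their functions: C major (I in C major, VII in D minor); D minor (ii in C major, i in D minor); F major (IV in C major, III in D minor); A minor (vi in C major, v in D minor).

C, Dm, F, Am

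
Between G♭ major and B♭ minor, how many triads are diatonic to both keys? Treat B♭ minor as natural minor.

4

Diatonic triads of G♭ major: G♭ (I), A♭m (ii), B♭m (iii), C♭ (IV), D♭ (V), E♭m (vi), Fdim (vii°).
Diatonic triads of B♭ minor (natural minor): B♭m (i), Cdim (ii°), D♭ (III), E♭m (iv), Fm (v), G♭ (VI), A♭ (VII).
Matching root and quality in both lists: G♭, B♭m, D♭, E♭m.
That gives 4 common triads.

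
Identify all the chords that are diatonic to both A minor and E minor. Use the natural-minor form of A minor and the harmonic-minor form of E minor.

Triads in A minor (natural minor): Am (i), Bdim (ii°), C (III), Dm (iv), Em (v), F (VI), G (VII).
Triads in E minor (harmonic minor): Em (i), F#dim (ii°), Gaug (III+), Am (iv), B (V), C (VI), D#dim (vii°).
Shared triads with their functions: Am (i in A minor, iv in E minor); C (III in A minor, VI in E minor); Em (v in A minor, i in E minor).

Am, C, Em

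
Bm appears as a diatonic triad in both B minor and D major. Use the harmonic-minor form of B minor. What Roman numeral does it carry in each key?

i in B minor; vi in D major

The scale of B minor (harmonic minor) is B C♯ D E F♯ G A♯; B is degree 1, and the triad built there (B-D-F♯) is minor, so it is i.
The scale of D major is D E F♯ G A B C♯; B is degree 6, and the triad built there (B-D-F♯) is minor, so it is vi.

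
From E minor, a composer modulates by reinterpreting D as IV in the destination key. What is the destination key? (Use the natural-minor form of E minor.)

The numeral IV denotes a major triad on scale degree 4. With D on degree 4, the tonic of the new key is A.
Degree 4 carries a major triad in major keys, so the destination is A major.
Check: the diatonic triads of A major are A (I), Bm (ii), C#m (iii), D (IV), E (V), F#m (vi), G#dim (vii°) — D is indeed IV.

A major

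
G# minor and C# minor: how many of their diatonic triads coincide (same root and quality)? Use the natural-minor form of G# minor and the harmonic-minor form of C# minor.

Diatonic triads of G# minor (natural minor): G#m (i), A#dim (ii°), B (III), C#m (iv), D#m (v), E (VI), F# (VII).
Diatonic triads of C# minor (harmonic minor): C#m (i), D#dim (ii°), Eaug (III+), F#m (iv), G# (V), A (VI), B#dim (vii°).
Matching root and quality in both lists: C#m.
That gives 1 common triad.

1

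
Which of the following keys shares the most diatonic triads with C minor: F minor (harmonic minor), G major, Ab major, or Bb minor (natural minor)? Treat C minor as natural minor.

Ab major

Triads of C minor (natural minor): C minor (i), D diminished (ii°), Eb major (III), F minor (iv), G minor (v), Ab major (VI), Bb major (VII).
F minor (harmonic minor) shares 1: Fm.
G major shares 0: none.
Ab major shares 4: Cm, Eb, Fm, Ab.
Bb minor (natural minor) shares 2: Fm, Ab.
The most common triads (4) are shared with Ab major.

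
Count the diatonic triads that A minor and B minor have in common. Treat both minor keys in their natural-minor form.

2

Diatonic triads of A minor (natural minor): Am (i), Bdim (ii°), C (III), Dm (iv), Em (v), F (VI), G (VII).
Diatonic triads of B minor (natural minor): Bm (i), C#dim (ii°), D (III), Em (iv), F#m (v), G (VI), A (VII).
Matching root and quality in both lists: Em, G.
That gives 2 common triads.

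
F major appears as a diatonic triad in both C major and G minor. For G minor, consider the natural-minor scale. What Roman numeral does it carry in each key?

IV in C major; VII in G minor

The scale of C major is C D E F G A B; F is degree 4, and the triad built there (F-A-C) is major, so it is IV.
The scale of G minor (natural minor) is G A Bb C D Eb F; F is degree 7, and the triad built there (F-A-C) is major, so it is VII.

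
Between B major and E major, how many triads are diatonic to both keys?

Diatonic triads of B major: B major (I), C# minor (ii), D# minor (iii), E major (IV), F# major (V), G# minor (vi), A# diminished (vii°).
Diatonic triads of E major: E major (I), F# minor (ii), G# minor (iii), A major (IV), B major (V), C# minor (vi), D# diminished (vii°).
Matching root and quality in both lists: B major, C# minor, E major, G# minor.
That gives 4 common triads.

4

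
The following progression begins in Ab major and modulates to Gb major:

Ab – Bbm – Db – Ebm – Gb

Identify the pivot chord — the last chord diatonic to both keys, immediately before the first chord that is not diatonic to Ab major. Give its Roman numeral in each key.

Chords diatonic to Ab major: Ab, Bbm, Cm, Db, Eb, Fm, Gdim.
Reading the progression, the first chord not in that set is Ebm, so the modulation leaves Ab major there.
The chord immediately before Ebm is Db, which is diatonic to both keys: IV in Ab major and V in Gb major.

Db — IV in Ab major, V in Gb major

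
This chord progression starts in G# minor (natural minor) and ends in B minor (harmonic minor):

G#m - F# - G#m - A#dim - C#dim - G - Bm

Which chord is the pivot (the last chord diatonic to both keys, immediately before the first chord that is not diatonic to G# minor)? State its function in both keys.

A#dim — ii° in G# minor, vii° in B minor

Chords diatonic to G# minor: G#m, A#dim, B, C#m, D#m, E, F#.
Reading the progression, the first chord not in that set is C#dim, so the modulation leaves G# minor there.
The chord immediately before C#dim is A#dim, which is diatonic to both keys: ii° in G# minor and vii° in B minor.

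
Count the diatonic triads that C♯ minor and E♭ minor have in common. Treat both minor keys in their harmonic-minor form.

0

Diatonic triads of C♯ minor (harmonic minor): C♯m (i), D♯dim (ii°), Eaug (III+), F♯m (iv), G♯ (V), A (VI), B♯dim (vii°).
Diatonic triads of E♭ minor (harmonic minor): E♭m (i), Fdim (ii°), G♭aug (III+), A♭m (iv), B♭ (V), C♭ (VI), Ddim (vii°).
No triad has the same root and quality in both keys.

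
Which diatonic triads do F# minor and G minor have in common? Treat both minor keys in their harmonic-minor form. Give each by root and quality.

D

Triads in F# minor (harmonic minor): F# minor (i), G# diminished (ii°), A augmented (III+), B minor (iv), C# major (V), D major (VI), E# diminished (vii°).
Triads in G minor (harmonic minor): G minor (i), A diminished (ii°), Bb augmented (III+), C minor (iv), D major (V), Eb major (VI), F# diminished (vii°).
Shared triads with their functions: D major (VI in F# minor, V in G minor).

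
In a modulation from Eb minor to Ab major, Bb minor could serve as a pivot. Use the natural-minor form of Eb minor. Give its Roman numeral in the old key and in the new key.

The scale of Eb minor (natural minor) is Eb F Gb Ab Bb Cb Db; Bb is degree 5, and the triad built there (Bb-Db-F) is minor, so it is v.
The scale of Ab major is Ab Bb C Db Eb F G; Bb is degree 2, and the triad built there (Bb-Db-F) is minor, so it is ii.

v in Eb minor; ii in Ab major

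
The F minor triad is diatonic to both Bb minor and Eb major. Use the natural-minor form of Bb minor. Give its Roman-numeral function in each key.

The scale of Bb minor (natural minor) is Bb C Db Eb F Gb Ab; F is degree 5, and the triad built there (F-Ab-C) is minor, so it is v.
The scale of Eb major is Eb F G Ab Bb C D; F is degree 2, and the triad built there (F-Ab-C) is minor, so it is ii.

v in Bb minor; ii in Eb major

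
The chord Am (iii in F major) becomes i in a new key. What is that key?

A minor

The numeral i denotes a minor triad on scale degree 1. With A on degree 1, the tonic of the new key is A.
Degree 1 carries a minor triad in minor keys, so the destination is A minor.
Check: the diatonic triads of A minor (natural minor) are Am (i), Bdim (ii°), C (III), Dm (iv), Em (v), F (VI), G (VII) — Am is indeed i.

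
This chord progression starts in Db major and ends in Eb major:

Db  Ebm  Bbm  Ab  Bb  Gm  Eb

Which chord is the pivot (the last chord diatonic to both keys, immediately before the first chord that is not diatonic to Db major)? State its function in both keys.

Chords diatonic to Db major: Db, Ebm, Fm, Gb, Ab, Bbm, Cdim.
Reading the progression, the first chord not in that set is Bb, so the modulation leaves Db major there.
The chord immediately before Bb is Ab, which is diatonic to both keys: V in Db major and IV in Eb major.

Ab — V in Db major, IV in Eb major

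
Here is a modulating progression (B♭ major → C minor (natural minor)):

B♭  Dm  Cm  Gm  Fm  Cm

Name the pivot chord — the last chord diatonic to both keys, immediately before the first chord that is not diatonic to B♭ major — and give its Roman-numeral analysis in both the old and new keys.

Chords diatonic to B♭ major: B♭, Cm, Dm, E♭, F, Gm, Adim.
Reading the progression, the first chord not in that set is Fm, so the modulation leaves B♭ major there.
The chord immediately before Fm is Gm, which is diatonic to both keys: vi in B♭ major and v in C minor.

Gm — vi in B♭ major, v in C minor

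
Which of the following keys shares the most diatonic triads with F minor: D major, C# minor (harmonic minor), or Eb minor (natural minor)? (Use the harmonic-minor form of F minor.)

Triads of F minor (harmonic minor): F minor (i), G diminished (ii°), Ab augmented (III+), Bb minor (iv), C major (V), Db major (VI), E diminished (vii°).
D major shares 0: none.
C# minor (harmonic minor) shares 0: none.
Eb minor (natural minor) shares 2: Bbm, Db.
The most common triads (2) are shared with Eb minor.

Eb minor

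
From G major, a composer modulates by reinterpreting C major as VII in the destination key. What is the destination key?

D minor

The numeral VII denotes a major triad on scale degree 7. With C on degree 7, the tonic of the new key is D.
Degree 7 carries a major triad in natural-minor keys, so the destination is D minor.
Check: the diatonic triads of D minor (natural minor) are Dm (i), Edim (ii°), F (III), Gm (iv), Am (v), B♭ (VI), C (VII) — C major is indeed VII.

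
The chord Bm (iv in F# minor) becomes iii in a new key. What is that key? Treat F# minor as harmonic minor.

G major

The numeral iii denotes a minor triad on scale degree 3. With B on degree 3, the tonic of the new key is G.
Degree 3 carries a minor triad in major keys, so the destination is G major.
Check: the diatonic triads of G major are G (I), Am (ii), Bm (iii), C (IV), D (V), Em (vi), F#dim (vii°) — Bm is indeed iii.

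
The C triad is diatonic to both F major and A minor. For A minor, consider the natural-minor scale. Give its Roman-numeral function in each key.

V in F major; III in A minor

The scale of F major is F G A B♭ C D E; C is degree 5, and the triad built there (C-E-G) is major, so it is V.
The scale of A minor (natural minor) is A B C D E F G; C is degree 3, and the triad built there (C-E-G) is major, so it is III.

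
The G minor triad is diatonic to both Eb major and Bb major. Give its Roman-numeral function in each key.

iii in Eb major; vi in Bb major

The scale of Eb major is Eb F G Ab Bb C D; G is degree 3, and the triad built there (G-Bb-D) is minor, so it is iii.
The scale of Bb major is Bb C D Eb F G A; G is degree 6, and the triad built there (G-Bb-D) is minor, so it is vi.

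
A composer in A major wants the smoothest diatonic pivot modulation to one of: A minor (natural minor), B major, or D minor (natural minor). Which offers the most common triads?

B major

Triads of A major: A major (I), B minor (ii), C♯ minor (iii), D major (IV), E major (V), F♯ minor (vi), G♯ diminished (vii°).
A minor (natural minor) shares 0: none.
B major shares 2: C♯m, E.
D minor (natural minor) shares 0: none.
The most common triads (2) are shared with B major.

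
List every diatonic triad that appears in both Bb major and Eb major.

Bb, Cm, Eb, Gm

Triads in Bb major: Bb (I), Cm (ii), Dm (iii), Eb (IV), F (V), Gm (vi), Adim (vii°).
Triads in Eb major: Eb (I), Fm (ii), Gm (iii), Ab (IV), Bb (V), Cm (vi), Ddim (vii°).
Shared triads with their functions: Bb (I in Bb major, V in Eb major); Cm (ii in Bb major, vi in Eb major); Eb (IV in Bb major, I in Eb major); Gm (vi in Bb major, iii in Eb major).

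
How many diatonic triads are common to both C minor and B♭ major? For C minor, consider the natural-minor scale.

4

Diatonic triads of C minor (natural minor): C minor (i), D diminished (ii°), E♭ major (III), F minor (iv), G minor (v), A♭ major (VI), B♭ major (VII).
Diatonic triads of B♭ major: B♭ major (I), C minor (ii), D minor (iii), E♭ major (IV), F major (V), G minor (vi), A diminished (vii°).
Matching root and quality in both lists: C minor, E♭ major, G minor, B♭ major.
That gives 4 common triads.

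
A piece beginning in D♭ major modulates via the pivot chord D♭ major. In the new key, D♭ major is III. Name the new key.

B♭ minor

The numeral III denotes a major triad on scale degree 3. With D♭ on degree 3, the tonic of the new key is B♭.
Degree 3 carries a major triad in natural-minor keys, so the destination is B♭ minor.
Check: the diatonic triads of B♭ minor (natural minor) are B♭m (i), Cdim (ii°), D♭ (III), E♭m (iv), Fm (v), G♭ (VI), A♭ (VII) — D♭ major is indeed III.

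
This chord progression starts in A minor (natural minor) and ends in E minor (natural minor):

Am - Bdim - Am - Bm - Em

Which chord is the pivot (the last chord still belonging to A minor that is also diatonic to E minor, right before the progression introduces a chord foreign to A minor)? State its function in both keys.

Am — i in A minor, iv in E minor

Chords diatonic to A minor: Am, Bdim, C, Dm, Em, F, G.
Reading the progression, the first chord not in that set is Bm, so the modulation leaves A minor there.
The chord immediately before Bm is Am, which is diatonic to both keys: i in A minor and iv in E minor.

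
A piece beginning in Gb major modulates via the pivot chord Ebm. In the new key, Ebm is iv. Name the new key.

Bb minor

The numeral iv denotes a minor triad on scale degree 4. With Eb on degree 4, the tonic of the new key is Bb.
Degree 4 carries a minor triad in minor keys, so the destination is Bb minor.
Check: the diatonic triads of Bb minor (natural minor) are Bbm (i), Cdim (ii°), Db (III), Ebm (iv), Fm (v), Gb (VI), Ab (VII) — Ebm is indeed iv.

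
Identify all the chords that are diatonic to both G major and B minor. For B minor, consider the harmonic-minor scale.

Triads in G major: G (I), Am (ii), Bm (iii), C (IV), D (V), Em (vi), F#dim (vii°).
Triads in B minor (harmonic minor): Bm (i), C#dim (ii°), Daug (III+), Em (iv), F# (V), G (VI), A#dim (vii°).
Shared triads with their functions: G (I in G major, VI in B minor); Bm (iii in G major, i in B minor); Em (vi in G major, iv in B minor).

G, Bm, Em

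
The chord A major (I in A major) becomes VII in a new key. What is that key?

The numeral VII denotes a major triad on scale degree 7. With A on degree 7, the tonic of the new key is B.
Degree 7 carries a major triad in natural-minor keys, so the destination is B minor.
Check: the diatonic triads of B minor (natural minor) are Bm (i), C#dim (ii°), D (III), Em (iv), F#m (v), G (VI), A (VII) — A major is indeed VII.

B minor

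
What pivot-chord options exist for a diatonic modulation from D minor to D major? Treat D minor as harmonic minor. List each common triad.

Triads in D minor (harmonic minor): Dm (i), Edim (ii°), Faug (III+), Gm (iv), A (V), Bb (VI), C#dim (vii°).
Triads in D major: D (I), Em (ii), F#m (iii), G (IV), A (V), Bm (vi), C#dim (vii°).
Shared triads with their functions: A (V in D minor, V in D major); C#dim (vii° in D minor, vii° in D major).

A, C#dim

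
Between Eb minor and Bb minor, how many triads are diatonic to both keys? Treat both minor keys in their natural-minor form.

Diatonic triads of Eb minor (natural minor): Eb minor (i), F diminished (ii°), Gb major (III), Ab minor (iv), Bb minor (v), Cb major (VI), Db major (VII).
Diatonic triads of Bb minor (natural minor): Bb minor (i), C diminished (ii°), Db major (III), Eb minor (iv), F minor (v), Gb major (VI), Ab major (VII).
Matching root and quality in both lists: Eb minor, Gb major, Bb minor, Db major.
That gives 4 common triads.

4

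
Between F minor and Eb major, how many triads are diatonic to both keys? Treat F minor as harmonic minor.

1

Diatonic triads of F minor (harmonic minor): Fm (i), Gdim (ii°), Abaug (III+), Bbm (iv), C (V), Db (VI), Edim (vii°).
Diatonic triads of Eb major: Eb (I), Fm (ii), Gm (iii), Ab (IV), Bb (V), Cm (vi), Ddim (vii°).
Matching root and quality in both lists: Fm.
That gives 1 common triad.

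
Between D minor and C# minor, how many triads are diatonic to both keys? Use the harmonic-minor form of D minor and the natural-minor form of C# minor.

1

Diatonic triads of D minor (harmonic minor): Dm (i), Edim (ii°), Faug (III+), Gm (iv), A (V), Bb (VI), C#dim (vii°).
Diatonic triads of C# minor (natural minor): C#m (i), D#dim (ii°), E (III), F#m (iv), G#m (v), A (VI), B (VII).
Matching root and quality in both lists: A.
That gives 1 common triad.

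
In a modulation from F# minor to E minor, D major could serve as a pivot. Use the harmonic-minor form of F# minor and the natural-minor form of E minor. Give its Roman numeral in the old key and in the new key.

The scale of F# minor (harmonic minor) is F# G# A B C# D E#; D is degree 6, and the triad built there (D-F#-A) is major, so it is VI.
The scale of E minor (natural minor) is E F# G A B C D; D is degree 7, and the triad built there (D-F#-A) is major, so it is VII.

VI in F# minor; VII in E minor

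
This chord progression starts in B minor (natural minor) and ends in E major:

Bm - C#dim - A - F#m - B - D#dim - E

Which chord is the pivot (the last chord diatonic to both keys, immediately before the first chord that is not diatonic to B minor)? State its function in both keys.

F#m — v in B minor, ii in E major

Chords diatonic to B minor: Bm, C#dim, D, Em, F#m, G, A.
Reading the progression, the first chord not in that set is B, so the modulation leaves B minor there.
The chord immediately before B is F#m, which is diatonic to both keys: v in B minor and ii in E major.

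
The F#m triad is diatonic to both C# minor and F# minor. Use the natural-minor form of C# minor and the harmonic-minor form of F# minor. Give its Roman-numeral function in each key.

The scale of C# minor (natural minor) is C# D# E F# G# A B; F# is degree 4, and the triad built there (F#-A-C#) is minor, so it is iv.
The scale of F# minor (harmonic minor) is F# G# A B C# D E#; F# is degree 1, and the triad built there (F#-A-C#) is minor, so it is i.

iv in C# minor; i in F# minor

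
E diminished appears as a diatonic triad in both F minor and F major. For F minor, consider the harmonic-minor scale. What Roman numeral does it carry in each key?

The scale of F minor (harmonic minor) is F G A♭ B♭ C D♭ E; E is degree 7, and the triad built there (E-G-B♭) is diminished, so it is vii°.
The scale of F major is F G A B♭ C D E; E is degree 7, and the triad built there (E-G-B♭) is diminished, so it is vii°.

vii° in F minor; vii° in F major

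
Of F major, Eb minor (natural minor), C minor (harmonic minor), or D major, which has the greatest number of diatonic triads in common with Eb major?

Triads of Eb major: Eb (I), Fm (ii), Gm (iii), Ab (IV), Bb (V), Cm (vi), Ddim (vii°).
F major shares 2: Gm, Bb.
Eb minor (natural minor) shares 0: none.
C minor (harmonic minor) shares 4: Fm, Ab, Cm, Ddim.
D major shares 0: none.
The most common triads (4) are shared with C minor.

C minor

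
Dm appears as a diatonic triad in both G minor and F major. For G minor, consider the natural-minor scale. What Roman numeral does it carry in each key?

v in G minor; vi in F major

The scale of G minor (natural minor) is G A Bb C D Eb F; D is degree 5, and the triad built there (D-F-A) is minor, so it is v.
The scale of F major is F G A Bb C D E; D is degree 6, and the triad built there (D-F-A) is minor, so it is vi.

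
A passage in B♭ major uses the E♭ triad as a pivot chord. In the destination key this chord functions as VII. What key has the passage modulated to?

F minor

The numeral VII denotes a major triad on scale degree 7. With E♭ on degree 7, the tonic of the new key is F.
Degree 7 carries a major triad in natural-minor keys, so the destination is F minor.
Check: the diatonic triads of F minor (natural minor) are Fm (i), Gdim (ii°), A♭ (III), B♭m (iv), Cm (v), D♭ (VI), E♭ (VII) — E♭ is indeed VII.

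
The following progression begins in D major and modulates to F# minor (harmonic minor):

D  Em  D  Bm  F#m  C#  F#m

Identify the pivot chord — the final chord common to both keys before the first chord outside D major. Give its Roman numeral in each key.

Chords diatonic to D major: D, Em, F#m, G, A, Bm, C#dim.
Reading the progression, the first chord not in that set is C#, so the modulation leaves D major there.
The chord immediately before C# is F#m, which is diatonic to both keys: iii in D major and i in F# minor.

F#m — iii in D major, i in F# minor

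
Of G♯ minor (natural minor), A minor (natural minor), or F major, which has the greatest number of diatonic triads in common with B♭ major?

Triads of B♭ major: B♭ major (I), C minor (ii), D minor (iii), E♭ major (IV), F major (V), G minor (vi), A diminished (vii°).
G♯ minor (natural minor) shares 0: none.
A minor (natural minor) shares 2: Dm, F.
F major shares 4: B♭, Dm, F, Gm.
The most common triads (4) are shared with F major.

F major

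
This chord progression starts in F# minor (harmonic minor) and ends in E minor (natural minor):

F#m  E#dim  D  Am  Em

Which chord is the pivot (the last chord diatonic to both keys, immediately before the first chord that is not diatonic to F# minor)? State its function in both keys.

Chords diatonic to F# minor: F#m, G#dim, Aaug, Bm, C#, D, E#dim.
Reading the progression, the first chord not in that set is Am, so the modulation leaves F# minor there.
The chord immediately before Am is D, which is diatonic to both keys: VI in F# minor and VII in E minor.

D — VI in F# minor, VII in E minor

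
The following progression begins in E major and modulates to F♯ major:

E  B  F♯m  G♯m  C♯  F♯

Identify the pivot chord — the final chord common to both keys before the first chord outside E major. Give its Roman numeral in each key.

Chords diatonic to E major: E, F♯m, G♯m, A, B, C♯m, D♯dim.
Reading the progression, the first chord not in that set is C♯, so the modulation leaves E major there.
The chord immediately before C♯ is G♯m, which is diatonic to both keys: iii in E major and ii in F♯ major.

G♯m — iii in E major, ii in F♯ major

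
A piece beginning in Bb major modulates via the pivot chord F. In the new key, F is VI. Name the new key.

The numeral VI denotes a major triad on scale degree 6. With F on degree 6, the tonic of the new key is A.
Degree 6 carries a major triad in minor keys, so the destination is A minor.
Check: the diatonic triads of A minor (natural minor) are Am (i), Bdim (ii°), C (III), Dm (iv), Em (v), F (VI), G (VII) — F is indeed VI.

A minor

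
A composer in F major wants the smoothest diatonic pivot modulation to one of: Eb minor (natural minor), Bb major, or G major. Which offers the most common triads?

Bb major

Triads of F major: F major (I), G minor (ii), A minor (iii), Bb major (IV), C major (V), D minor (vi), E diminished (vii°).
Eb minor (natural minor) shares 0: none.
Bb major shares 4: F, Gm, Bb, Dm.
G major shares 2: Am, C.
The most common triads (4) are shared with Bb major.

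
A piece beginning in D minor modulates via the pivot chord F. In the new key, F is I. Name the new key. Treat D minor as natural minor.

F major

The numeral I denotes a major triad on scale degree 1. With F on degree 1, the tonic of the new key is F.
Degree 1 carries a major triad in major keys, so the destination is F major.
Check: the diatonic triads of F major are F (I), Gm (ii), Am (iii), Bb (IV), C (V), Dm (vi), Edim (vii°) — F is indeed I.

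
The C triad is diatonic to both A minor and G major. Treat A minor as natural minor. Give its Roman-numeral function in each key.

The scale of A minor (natural minor) is A B C D E F G; C is degree 3, and the triad built there (C-E-G) is major, so it is III.
The scale of G major is G A B C D E F#; C is degree 4, and the triad built there (C-E-G) is major, so it is IV.

III in A minor; IV in G major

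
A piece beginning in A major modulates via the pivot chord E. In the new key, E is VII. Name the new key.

F# minor

The numeral VII denotes a major triad on scale degree 7. With E on degree 7, the tonic of the new key is F#.
Degree 7 carries a major triad in natural-minor keys, so the destination is F# minor.
Check: the diatonic triads of F# minor (natural minor) are F#m (i), G#dim (ii°), A (III), Bm (iv), C#m (v), D (VI), E (VII) — E is indeed VII.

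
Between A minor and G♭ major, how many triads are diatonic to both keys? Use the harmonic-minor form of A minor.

0

Diatonic triads of A minor (harmonic minor): Am (i), Bdim (ii°), Caug (III+), Dm (iv), E (V), F (VI), G♯dim (vii°).
Diatonic triads of G♭ major: G♭ (I), A♭m (ii), B♭m (iii), C♭ (IV), D♭ (V), E♭m (vi), Fdim (vii°).
No triad has the same root and quality in both keys.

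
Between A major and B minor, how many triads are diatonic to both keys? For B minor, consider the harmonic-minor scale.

1

Diatonic triads of A major: A major (I), B minor (ii), C# minor (iii), D major (IV), E major (V), F# minor (vi), G# diminished (vii°).
Diatonic triads of B minor (harmonic minor): B minor (i), C# diminished (ii°), D augmented (III+), E minor (iv), F# major (V), G major (VI), A# diminished (vii°).
Matching root and quality in both lists: B minor.
That gives 1 common triad.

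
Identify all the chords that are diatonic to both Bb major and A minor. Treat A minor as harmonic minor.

Triads in Bb major: Bb (I), Cm (ii), Dm (iii), Eb (IV), F (V), Gm (vi), Adim (vii°).
Triads in A minor (harmonic minor): Am (i), Bdim (ii°), Caug (III+), Dm (iv), E (V), F (VI), G#dim (vii°).
Shared triads with their functions: Dm (iii in Bb major, iv in A minor); F (V in Bb major, VI in A minor).

Dm, F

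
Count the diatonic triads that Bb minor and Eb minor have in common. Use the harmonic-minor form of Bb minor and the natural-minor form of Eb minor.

3

Diatonic triads of Bb minor (harmonic minor): Bbm (i), Cdim (ii°), Dbaug (III+), Ebm (iv), F (V), Gb (VI), Adim (vii°).
Diatonic triads of Eb minor (natural minor): Ebm (i), Fdim (ii°), Gb (III), Abm (iv), Bbm (v), Cb (VI), Db (VII).
Matching root and quality in both lists: Bbm, Ebm, Gb.
That gives 3 common triads.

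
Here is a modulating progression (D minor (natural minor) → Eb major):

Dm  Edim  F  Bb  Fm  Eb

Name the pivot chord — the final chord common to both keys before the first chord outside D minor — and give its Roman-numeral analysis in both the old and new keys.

Chords diatonic to D minor: Dm, Edim, F, Gm, Am, Bb, C.
Reading the progression, the first chord not in that set is Fm, so the modulation leaves D minor there.
The chord immediately before Fm is Bb, which is diatonic to both keys: VI in D minor and V in Eb major.

Bb — VI in D minor, V in Eb major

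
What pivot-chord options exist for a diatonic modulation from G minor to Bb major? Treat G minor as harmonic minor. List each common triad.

Triads in G minor (harmonic minor): Gm (i), Adim (ii°), Bbaug (III+), Cm (iv), D (V), Eb (VI), F#dim (vii°).
Triads in Bb major: Bb (I), Cm (ii), Dm (iii), Eb (IV), F (V), Gm (vi), Adim (vii°).
Shared triads with their functions: Gm (i in G minor, vi in Bb major); Adim (ii° in G minor, vii° in Bb major); Cm (iv in G minor, ii in Bb major); Eb (VI in G minor, IV in Bb major).

Gm, Adim, Cm, Eb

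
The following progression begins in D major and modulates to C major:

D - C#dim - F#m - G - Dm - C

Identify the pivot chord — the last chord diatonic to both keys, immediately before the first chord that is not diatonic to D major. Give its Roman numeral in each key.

G — IV in D major, V in C major

Chords diatonic to D major: D, Em, F#m, G, A, Bm, C#dim.
Reading the progression, the first chord not in that set is Dm, so the modulation leaves D major there.
The chord immediately before Dm is G, which is diatonic to both keys: IV in D major and V in C major.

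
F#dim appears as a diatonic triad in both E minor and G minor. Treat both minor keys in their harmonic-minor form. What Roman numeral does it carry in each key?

The scale of E minor (harmonic minor) is E F# G A B C D#; F# is degree 2, and the triad built there (F#-A-C) is diminished, so it is ii°.
The scale of G minor (harmonic minor) is G A Bb C D Eb F#; F# is degree 7, and the triad built there (F#-A-C) is diminished, so it is vii°.

ii° in E minor; vii° in G minor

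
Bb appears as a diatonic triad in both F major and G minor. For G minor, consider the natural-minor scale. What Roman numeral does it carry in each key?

IV in F major; III in G minor

The scale of F major is F G A Bb C D E; Bb is degree 4, and the triad built there (Bb-D-F) is major, so it is IV.
The scale of G minor (natural minor) is G A Bb C D Eb F; Bb is degree 3, and the triad built there (Bb-D-F) is major, so it is III.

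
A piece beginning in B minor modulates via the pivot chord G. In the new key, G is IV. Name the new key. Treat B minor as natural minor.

The numeral IV denotes a major triad on scale degree 4. With G on degree 4, the tonic of the new key is D.
Degree 4 carries a major triad in major keys, so the destination is D major.
Check: the diatonic triads of D major are D (I), Em (ii), F#m (iii), G (IV), A (V), Bm (vi), C#dim (vii°) — G is indeed IV.

D major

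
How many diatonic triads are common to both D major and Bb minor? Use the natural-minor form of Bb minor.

0

Diatonic triads of D major: D major (I), E minor (ii), F# minor (iii), G major (IV), A major (V), B minor (vi), C# diminished (vii°).
Diatonic triads of Bb minor (natural minor): Bb minor (i), C diminished (ii°), Db major (III), Eb minor (iv), F minor (v), Gb major (VI), Ab major (VII).
No triad has the same root and quality in both keys.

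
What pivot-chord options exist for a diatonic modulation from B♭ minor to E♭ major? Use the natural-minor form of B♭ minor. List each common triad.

Fm, A♭

Triads in B♭ minor (natural minor): B♭m (i), Cdim (ii°), D♭ (III), E♭m (iv), Fm (v), G♭ (VI), A♭ (VII).
Triads in E♭ major: E♭ (I), Fm (ii), Gm (iii), A♭ (IV), B♭ (V), Cm (vi), Ddim (vii°).
Shared triads with their functions: Fm (v in B♭ minor, ii in E♭ major); A♭ (VII in B♭ minor, IV in E♭ major).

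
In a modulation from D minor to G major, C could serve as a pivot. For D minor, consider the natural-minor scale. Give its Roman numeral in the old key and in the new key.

VII in D minor; IV in G major

The scale of D minor (natural minor) is D E F G A Bb C; C is degree 7, and the triad built there (C-E-G) is major, so it is VII.
The scale of G major is G A B C D E F#; C is degree 4, and the triad built there (C-E-G) is major, so it is IV.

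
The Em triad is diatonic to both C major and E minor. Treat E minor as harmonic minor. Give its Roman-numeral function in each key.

The scale of C major is C D E F G A B; E is degree 3, and the triad built there (E-G-B) is minor, so it is iii.
The scale of E minor (harmonic minor) is E F# G A B C D#; E is degree 1, and the triad built there (E-G-B) is minor, so it is i.

iii in C major; i in E minor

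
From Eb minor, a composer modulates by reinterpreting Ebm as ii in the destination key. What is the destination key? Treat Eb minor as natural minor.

Db major

The numeral ii denotes a minor triad on scale degree 2. With Eb on degree 2, the tonic of the new key is Db.
Degree 2 carries a minor triad in major keys, so the destination is Db major.
Check: the diatonic triads of Db major are Db (I), Ebm (ii), Fm (iii), Gb (IV), Ab (V), Bbm (vi), Cdim (vii°) — Ebm is indeed ii.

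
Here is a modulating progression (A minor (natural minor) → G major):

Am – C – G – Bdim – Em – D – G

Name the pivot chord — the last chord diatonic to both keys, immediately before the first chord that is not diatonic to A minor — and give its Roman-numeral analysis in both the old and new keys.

Em — v in A minor, vi in G major

Chords diatonic to A minor: Am, Bdim, C, Dm, Em, F, G.
Reading the progression, the first chord not in that set is D, so the modulation leaves A minor there.
The chord immediately before D is Em, which is diatonic to both keys: v in A minor and vi in G major.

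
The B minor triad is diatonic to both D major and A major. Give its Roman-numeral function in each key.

vi in D major; ii in A major

The scale of D major is D E F# G A B C#; B is degree 6, and the triad built there (B-D-F#) is minor, so it is vi.
The scale of A major is A B C# D E F# G#; B is degree 2, and the triad built there (B-D-F#) is minor, so it is ii.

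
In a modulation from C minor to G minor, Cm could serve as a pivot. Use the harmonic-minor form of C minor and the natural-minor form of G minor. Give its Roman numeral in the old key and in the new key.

i in C minor; iv in G minor

The scale of C minor (harmonic minor) is C D Eb F G Ab B; C is degree 1, and the triad built there (C-Eb-G) is minor, so it is i.
The scale of G minor (natural minor) is G A Bb C D Eb F; C is degree 4, and the triad built there (C-Eb-G) is minor, so it is iv.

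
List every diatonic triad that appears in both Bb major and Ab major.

Triads in Bb major: Bb major (I), C minor (ii), D minor (iii), Eb major (IV), F major (V), G minor (vi), A diminished (vii°).
Triads in Ab major: Ab major (I), Bb minor (ii), C minor (iii), Db major (IV), Eb major (V), F minor (vi), G diminished (vii°).
Shared triads with their functions: C minor (ii in Bb major, iii in Ab major); Eb major (IV in Bb major, V in Ab major).

Cm, Eb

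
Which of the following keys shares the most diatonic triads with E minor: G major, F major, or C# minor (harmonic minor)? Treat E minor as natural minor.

G major

Triads of E minor (natural minor): E minor (i), F# diminished (ii°), G major (III), A minor (iv), B minor (v), C major (VI), D major (VII).
G major shares 7: Em, F#dim, G, Am, Bm, C, D.
F major shares 2: Am, C.
C# minor (harmonic minor) shares 0: none.
The most common triads (7) are shared with G major.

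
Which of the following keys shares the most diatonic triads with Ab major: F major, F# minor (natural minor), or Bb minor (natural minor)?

Triads of Ab major: Ab major (I), Bb minor (ii), C minor (iii), Db major (IV), Eb major (V), F minor (vi), G diminished (vii°).
F major shares 0: none.
F# minor (natural minor) shares 0: none.
Bb minor (natural minor) shares 4: Ab, Bbm, Db, Fm.
The most common triads (4) are shared with Bb minor.

Bb minor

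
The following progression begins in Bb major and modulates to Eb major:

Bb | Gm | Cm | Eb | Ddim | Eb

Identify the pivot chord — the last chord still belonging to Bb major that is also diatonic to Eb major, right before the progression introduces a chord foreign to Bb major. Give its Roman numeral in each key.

Chords diatonic to Bb major: Bb, Cm, Dm, Eb, F, Gm, Adim.
Reading the progression, the first chord not in that set is Ddim, so the modulation leaves Bb major there.
The chord immediately before Ddim is Eb, which is diatonic to both keys: IV in Bb major and I in Eb major.

Eb — IV in Bb major, I in Eb major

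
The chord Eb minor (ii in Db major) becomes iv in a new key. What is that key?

The numeral iv denotes a minor triad on scale degree 4. With Eb on degree 4, the tonic of the new key is Bb.
Degree 4 carries a minor triad in minor keys, so the destination is Bb minor.
Check: the diatonic triads of Bb minor (natural minor) are Bbm (i), Cdim (ii°), Db (III), Ebm (iv), Fm (v), Gb (VI), Ab (VII) — Eb minor is indeed iv.

Bb minor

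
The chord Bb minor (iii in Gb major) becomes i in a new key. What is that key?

Bb minor

The numeral i denotes a minor triad on scale degree 1. With Bb on degree 1, the tonic of the new key is Bb.
Degree 1 carries a minor triad in minor keys, so the destination is Bb minor.
Check: the diatonic triads of Bb minor (natural minor) are Bbm (i), Cdim (ii°), Db (III), Ebm (iv), Fm (v), Gb (VI), Ab (VII) — Bb minor is indeed i.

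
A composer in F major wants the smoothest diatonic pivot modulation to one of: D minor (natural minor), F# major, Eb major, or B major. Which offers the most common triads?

D minor

Triads of F major: F (I), Gm (ii), Am (iii), Bb (IV), C (V), Dm (vi), Edim (vii°).
D minor (natural minor) shares 7: F, Gm, Am, Bb, C, Dm, Edim.
F# major shares 0: none.
Eb major shares 2: Gm, Bb.
B major shares 0: none.
The most common triads (7) are shared with D minor.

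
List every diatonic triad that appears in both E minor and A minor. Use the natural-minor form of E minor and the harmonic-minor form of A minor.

Triads in E minor (natural minor): Em (i), F♯dim (ii°), G (III), Am (iv), Bm (v), C (VI), D (VII).
Triads in A minor (harmonic minor): Am (i), Bdim (ii°), Caug (III+), Dm (iv), E (V), F (VI), G♯dim (vii°).
Shared triads with their functions: Am (iv in E minor, i in A minor).

Am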